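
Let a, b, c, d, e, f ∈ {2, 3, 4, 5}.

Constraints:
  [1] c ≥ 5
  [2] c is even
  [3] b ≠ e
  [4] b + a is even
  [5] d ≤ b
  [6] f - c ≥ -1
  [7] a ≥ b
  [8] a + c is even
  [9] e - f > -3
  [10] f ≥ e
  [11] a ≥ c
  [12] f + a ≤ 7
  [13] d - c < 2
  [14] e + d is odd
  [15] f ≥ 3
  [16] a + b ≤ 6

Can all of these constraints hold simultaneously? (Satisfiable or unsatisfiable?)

Unsatisfiable

From constraint 15: f ≥ 3. From constraints 1 and 11: a ≥ c ≥ 5. Hence f + a ≥ 8. But constraint 12 requires f + a ≤ 7, and 7 < 8. Contradiction.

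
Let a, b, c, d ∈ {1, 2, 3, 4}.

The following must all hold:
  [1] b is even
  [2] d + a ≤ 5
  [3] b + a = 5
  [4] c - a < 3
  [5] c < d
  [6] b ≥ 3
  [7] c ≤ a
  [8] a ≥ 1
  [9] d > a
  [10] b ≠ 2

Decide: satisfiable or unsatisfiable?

Take a = 1, b = 4, c = 1, d = 4. Then constraint 2: d + a = 5; constraint 3: b + a = 5; constraint 4: c - a = 0, and every other listed constraint is also met.

Satisfiable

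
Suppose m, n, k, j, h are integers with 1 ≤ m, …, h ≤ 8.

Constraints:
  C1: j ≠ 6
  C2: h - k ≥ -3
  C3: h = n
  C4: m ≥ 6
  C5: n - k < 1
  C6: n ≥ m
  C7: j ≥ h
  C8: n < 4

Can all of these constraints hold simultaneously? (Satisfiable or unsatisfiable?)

Unsatisfiable

From constraints 4 and 6: n ≥ m and m ≥ 6, so n ≥ 6. From constraint 8: n ≤ 3. But 3 < 6, so no value of n works.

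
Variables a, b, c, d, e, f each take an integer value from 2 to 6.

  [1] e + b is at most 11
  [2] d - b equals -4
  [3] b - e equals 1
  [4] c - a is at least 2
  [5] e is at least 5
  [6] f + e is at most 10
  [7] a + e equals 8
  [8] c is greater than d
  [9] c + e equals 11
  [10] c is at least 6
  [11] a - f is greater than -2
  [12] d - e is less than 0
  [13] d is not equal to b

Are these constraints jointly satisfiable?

The assignment a = 3, b = 6, c = 6, d = 2, e = 5, f = 2 works:
  constraint 1 holds since e + b = 11.
  constraint 2 holds since d - b = -4.
  constraint 3 holds since b - e = 1.
The rest check out directly.

Satisfiable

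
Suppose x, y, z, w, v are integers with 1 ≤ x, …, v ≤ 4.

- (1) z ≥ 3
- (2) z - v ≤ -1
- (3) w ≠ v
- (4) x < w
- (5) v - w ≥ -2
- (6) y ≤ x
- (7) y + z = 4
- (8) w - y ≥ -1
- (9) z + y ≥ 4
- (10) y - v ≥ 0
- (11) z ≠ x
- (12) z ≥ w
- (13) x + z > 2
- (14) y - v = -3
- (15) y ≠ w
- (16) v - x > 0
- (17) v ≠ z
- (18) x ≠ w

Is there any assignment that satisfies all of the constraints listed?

Constraints 2, 4, 6, 10, and 12 give y ≤ x, x < w, w ≤ z, z < v, v ≤ y. Chaining: y ≤ x < w ≤ z < v ≤ y, which forces y < y — impossible.

Unsatisfiable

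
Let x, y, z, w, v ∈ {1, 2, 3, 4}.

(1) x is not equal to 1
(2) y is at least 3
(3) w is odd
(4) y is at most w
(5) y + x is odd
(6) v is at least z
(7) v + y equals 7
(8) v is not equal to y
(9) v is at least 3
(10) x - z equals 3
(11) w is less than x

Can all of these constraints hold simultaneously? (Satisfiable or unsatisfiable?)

Satisfiable

The assignment x = 4, y = 3, z = 1, w = 3, v = 4 works:
  constraint 3 holds since w = 3 is odd.
  constraint 7 holds since v + y = 7.
  constraint 10 holds since x - z = 3.
The rest check out directly.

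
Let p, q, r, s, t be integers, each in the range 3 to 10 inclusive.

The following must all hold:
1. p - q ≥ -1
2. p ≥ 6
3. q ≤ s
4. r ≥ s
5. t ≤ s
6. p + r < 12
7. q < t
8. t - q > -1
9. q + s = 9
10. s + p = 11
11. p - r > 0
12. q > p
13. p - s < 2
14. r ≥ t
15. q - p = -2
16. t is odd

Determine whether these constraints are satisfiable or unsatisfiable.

Constraints 4, 5, 7, 11, and 12 give t ≤ s, s ≤ r, r < p, p < q, q < t. Chaining: t ≤ s ≤ r < p < q < t, which forces t < t — impossible.

Unsatisfiable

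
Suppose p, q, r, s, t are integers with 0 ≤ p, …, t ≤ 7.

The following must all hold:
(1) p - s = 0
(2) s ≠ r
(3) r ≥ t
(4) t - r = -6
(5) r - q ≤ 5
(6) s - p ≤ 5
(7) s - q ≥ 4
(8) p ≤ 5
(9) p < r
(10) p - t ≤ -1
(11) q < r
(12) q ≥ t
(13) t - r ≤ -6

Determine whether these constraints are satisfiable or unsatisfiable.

Unsatisfiable

Constraints 5, 6, 7, 10, and 13 give p − s ≥ -5, s − q ≥ 4, q − r ≥ -5, r − t ≥ 6, t − p ≥ 1.
Adding all 5 inequalities: the left sides telescope to 0, and the right sides sum to (-5) + 4 + (-5) + 6 + 1 = 1. So 0 ≥ 1, which is false.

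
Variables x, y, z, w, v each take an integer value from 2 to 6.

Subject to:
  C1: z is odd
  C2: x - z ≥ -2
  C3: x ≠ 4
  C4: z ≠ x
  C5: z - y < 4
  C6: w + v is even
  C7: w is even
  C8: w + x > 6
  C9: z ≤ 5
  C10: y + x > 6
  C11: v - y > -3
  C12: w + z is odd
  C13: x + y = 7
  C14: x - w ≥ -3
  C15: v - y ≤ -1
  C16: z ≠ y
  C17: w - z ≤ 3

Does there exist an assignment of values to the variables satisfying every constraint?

Satisfiable

One satisfying assignment is x = 3, y = 4, z = 5, w = 6, v = 2.
For the less obvious constraints — constraint 2: x - z = -2; constraint 5: z - y = 1 — and the others hold by inspection.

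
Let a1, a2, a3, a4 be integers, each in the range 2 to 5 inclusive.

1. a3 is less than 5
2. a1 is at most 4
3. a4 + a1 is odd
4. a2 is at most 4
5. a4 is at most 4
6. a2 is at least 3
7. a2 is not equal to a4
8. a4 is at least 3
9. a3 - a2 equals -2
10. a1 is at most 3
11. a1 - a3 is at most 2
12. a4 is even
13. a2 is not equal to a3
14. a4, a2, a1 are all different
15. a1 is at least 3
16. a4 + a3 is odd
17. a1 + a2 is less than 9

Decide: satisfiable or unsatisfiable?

Constraints 2, 4, 5, 6, 8, and 15 confine each of a4, a2, a1 to the 2 values {3, 4}.
Constraint 14 requires all 3 of them to be distinct, but only 2 values are available — impossible by the pigeonhole principle.

Unsatisfiable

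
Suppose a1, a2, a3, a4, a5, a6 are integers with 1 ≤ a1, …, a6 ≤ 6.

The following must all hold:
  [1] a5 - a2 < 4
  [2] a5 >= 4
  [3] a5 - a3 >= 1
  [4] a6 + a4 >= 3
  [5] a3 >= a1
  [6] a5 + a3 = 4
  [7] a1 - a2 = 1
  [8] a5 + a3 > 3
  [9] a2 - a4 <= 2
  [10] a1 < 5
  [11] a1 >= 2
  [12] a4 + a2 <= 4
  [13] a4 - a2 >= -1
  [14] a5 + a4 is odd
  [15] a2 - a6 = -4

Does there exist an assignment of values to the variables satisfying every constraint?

From constraint 2: a5 ≥ 4. From constraints 5 and 11: a3 ≥ a1 ≥ 2. Hence a5 + a3 ≥ 6. But constraint 6 requires a5 + a3 = 4, and 4 < 6. Contradiction.

Unsatisfiable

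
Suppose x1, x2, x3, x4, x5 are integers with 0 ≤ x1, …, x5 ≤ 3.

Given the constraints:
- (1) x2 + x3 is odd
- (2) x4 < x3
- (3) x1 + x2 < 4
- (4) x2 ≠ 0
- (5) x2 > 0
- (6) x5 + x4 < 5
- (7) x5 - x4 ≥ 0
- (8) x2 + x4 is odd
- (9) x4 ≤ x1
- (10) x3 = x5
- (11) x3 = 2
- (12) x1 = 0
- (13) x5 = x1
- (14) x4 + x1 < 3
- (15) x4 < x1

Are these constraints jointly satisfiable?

Unsatisfiable

Constraint 11 fixes x3 = 2 and constraint 12 fixes x1 = 0. Constraints 10 and 13 give x3 = x5 = x1, so x3 = x1. But 2 ≠ 0 — contradiction.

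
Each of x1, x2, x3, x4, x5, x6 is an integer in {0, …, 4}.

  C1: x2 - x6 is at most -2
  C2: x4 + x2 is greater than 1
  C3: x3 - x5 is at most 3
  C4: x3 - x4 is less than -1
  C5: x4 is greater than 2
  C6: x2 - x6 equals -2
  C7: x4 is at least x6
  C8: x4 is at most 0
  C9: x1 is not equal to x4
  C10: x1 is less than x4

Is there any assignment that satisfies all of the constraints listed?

Unsatisfiable

From constraint 5: x4 ≥ 3. From constraint 8: x4 ≤ 0. But 0 < 3, so no value of x4 works.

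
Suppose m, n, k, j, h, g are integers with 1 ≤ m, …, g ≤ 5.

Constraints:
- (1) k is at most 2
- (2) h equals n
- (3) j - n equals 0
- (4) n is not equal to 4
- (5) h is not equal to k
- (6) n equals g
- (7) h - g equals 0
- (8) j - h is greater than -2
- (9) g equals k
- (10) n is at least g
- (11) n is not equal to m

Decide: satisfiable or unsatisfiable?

Unsatisfiable

From constraints 2, 6, and 9, h = n = g = k, so h = k. But constraint 5 says h ≠ k. Contradiction.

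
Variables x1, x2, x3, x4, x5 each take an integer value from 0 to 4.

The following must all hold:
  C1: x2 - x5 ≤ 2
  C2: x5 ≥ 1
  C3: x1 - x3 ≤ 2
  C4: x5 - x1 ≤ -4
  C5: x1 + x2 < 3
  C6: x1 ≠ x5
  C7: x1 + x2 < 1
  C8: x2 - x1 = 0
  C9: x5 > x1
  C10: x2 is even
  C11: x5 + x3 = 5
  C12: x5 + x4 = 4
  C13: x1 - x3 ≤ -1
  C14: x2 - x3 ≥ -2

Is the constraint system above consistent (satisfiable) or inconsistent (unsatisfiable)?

Unsatisfiable

Constraints 1, 4, 13, and 14 give x5 − x2 ≥ -2, x2 − x3 ≥ -2, x3 − x1 ≥ 1, x1 − x5 ≥ 4.
Adding all 4 inequalities: the left sides telescope to 0, and the right sides sum to (-2) + (-2) + 1 + 4 = 1. So 0 ≥ 1, which is false.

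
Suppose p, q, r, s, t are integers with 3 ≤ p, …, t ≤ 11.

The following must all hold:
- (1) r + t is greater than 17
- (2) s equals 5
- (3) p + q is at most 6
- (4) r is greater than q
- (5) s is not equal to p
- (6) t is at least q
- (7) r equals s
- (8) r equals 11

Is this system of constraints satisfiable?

Constraint 8 fixes r = 11 and constraint 2 fixes s = 5, but constraint 7 requires r = s. Since 11 ≠ 5, contradiction.

Unsatisfiable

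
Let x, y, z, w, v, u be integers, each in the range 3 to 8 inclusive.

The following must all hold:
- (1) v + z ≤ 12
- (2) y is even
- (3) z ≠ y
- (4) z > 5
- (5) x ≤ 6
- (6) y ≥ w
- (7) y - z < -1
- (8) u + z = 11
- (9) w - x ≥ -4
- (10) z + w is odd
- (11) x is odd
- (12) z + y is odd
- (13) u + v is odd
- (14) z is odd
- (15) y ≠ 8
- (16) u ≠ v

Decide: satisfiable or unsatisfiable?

Try x = 5, y = 4, z = 7, w = 4, v = 5, u = 4.
Check constraint 1: v + z = 12; constraint 7: y - z = -3; constraint 8: u + z = 11. The remaining constraints are straightforward to verify.

Satisfiable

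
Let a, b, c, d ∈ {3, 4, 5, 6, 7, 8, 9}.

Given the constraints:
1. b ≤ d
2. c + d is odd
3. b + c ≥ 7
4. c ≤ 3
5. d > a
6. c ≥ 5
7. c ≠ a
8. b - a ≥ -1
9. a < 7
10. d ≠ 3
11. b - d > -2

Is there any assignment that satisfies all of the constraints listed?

Unsatisfiable

From constraint 6: c ≥ 5. From constraint 4: c ≤ 3. But 3 < 5, so no value of c works.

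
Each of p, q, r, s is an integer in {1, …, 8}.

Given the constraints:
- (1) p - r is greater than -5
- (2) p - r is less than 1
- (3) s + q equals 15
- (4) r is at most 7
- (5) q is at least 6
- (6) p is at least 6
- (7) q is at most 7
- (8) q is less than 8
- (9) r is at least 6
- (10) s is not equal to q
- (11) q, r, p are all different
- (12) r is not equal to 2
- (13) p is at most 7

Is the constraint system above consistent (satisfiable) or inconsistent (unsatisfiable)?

Unsatisfiable

Constraints 4, 5, 6, 7, 9, and 13 confine each of q, r, p to the 2 values {6, 7}.
Constraint 11 requires all 3 of them to be distinct, but only 2 values are available — impossible by the pigeonhole principle.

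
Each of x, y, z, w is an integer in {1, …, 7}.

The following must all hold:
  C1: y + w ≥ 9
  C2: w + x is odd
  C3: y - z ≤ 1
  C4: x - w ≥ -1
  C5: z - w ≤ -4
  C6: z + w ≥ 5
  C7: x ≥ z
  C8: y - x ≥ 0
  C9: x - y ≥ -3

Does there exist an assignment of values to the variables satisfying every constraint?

Constraints 3, 4, 5, and 8 give w − z ≥ 4, z − y ≥ -1, y − x ≥ 0, x − w ≥ -1.
Adding all 4 inequalities: the left sides telescope to 0, and the right sides sum to 4 + (-1) + 0 + (-1) = 2. So 0 ≥ 2, which is false.

Unsatisfiable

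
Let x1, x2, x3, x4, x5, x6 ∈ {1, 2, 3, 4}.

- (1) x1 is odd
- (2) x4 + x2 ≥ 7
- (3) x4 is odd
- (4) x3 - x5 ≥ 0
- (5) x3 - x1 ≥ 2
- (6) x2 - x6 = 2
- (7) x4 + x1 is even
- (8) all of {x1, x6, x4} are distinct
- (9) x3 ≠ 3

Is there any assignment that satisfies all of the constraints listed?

Satisfiable

One satisfying assignment is x1 = 1, x2 = 4, x3 = 4, x4 = 3, x5 = 3, x6 = 2.
For the less obvious constraints — constraint 2: x4 + x2 = 7; constraint 4: x3 - x5 = 1; constraint 5: x3 - x1 = 3 — and the others hold by inspection.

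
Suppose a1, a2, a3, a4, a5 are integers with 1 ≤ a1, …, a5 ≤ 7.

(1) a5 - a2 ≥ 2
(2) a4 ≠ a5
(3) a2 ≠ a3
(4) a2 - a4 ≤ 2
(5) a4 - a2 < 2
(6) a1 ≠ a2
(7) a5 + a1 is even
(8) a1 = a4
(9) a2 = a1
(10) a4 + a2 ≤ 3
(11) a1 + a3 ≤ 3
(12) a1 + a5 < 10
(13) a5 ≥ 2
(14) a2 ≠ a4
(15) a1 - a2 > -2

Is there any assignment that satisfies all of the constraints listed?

Unsatisfiable

From constraints 8 and 9, a2 = a1 = a4, so a2 = a4. But constraint 14 says a2 ≠ a4. Contradiction.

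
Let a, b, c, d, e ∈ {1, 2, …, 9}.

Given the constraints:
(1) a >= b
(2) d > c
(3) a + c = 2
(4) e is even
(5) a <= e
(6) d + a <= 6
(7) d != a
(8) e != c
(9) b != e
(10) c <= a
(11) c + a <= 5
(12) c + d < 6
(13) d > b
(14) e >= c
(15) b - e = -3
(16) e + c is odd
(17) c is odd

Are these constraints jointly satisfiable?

One satisfying assignment is a = 1, b = 1, c = 1, d = 4, e = 4.
For the less obvious constraints — constraint 3: a + c = 2; constraint 6: d + a = 5; constraint 11: c + a = 2 — and the others hold by inspection.

Satisfiable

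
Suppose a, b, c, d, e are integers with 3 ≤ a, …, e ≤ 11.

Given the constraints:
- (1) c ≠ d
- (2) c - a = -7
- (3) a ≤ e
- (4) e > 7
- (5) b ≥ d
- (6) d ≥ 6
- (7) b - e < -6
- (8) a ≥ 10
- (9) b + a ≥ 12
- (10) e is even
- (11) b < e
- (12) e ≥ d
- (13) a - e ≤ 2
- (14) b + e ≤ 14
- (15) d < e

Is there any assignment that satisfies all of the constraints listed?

Unsatisfiable

From constraints 5 and 6: b ≥ d ≥ 6. From constraints 3 and 8: e ≥ a ≥ 10. Hence b + e ≥ 16. But constraint 14 requires b + e ≤ 14, and 14 < 16. Contradiction.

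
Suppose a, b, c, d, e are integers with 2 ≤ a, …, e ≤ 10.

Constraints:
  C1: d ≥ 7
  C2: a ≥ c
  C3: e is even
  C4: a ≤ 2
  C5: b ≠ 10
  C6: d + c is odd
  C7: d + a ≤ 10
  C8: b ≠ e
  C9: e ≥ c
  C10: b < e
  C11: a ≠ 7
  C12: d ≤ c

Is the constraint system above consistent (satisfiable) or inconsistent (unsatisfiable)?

Unsatisfiable

From constraints 1 and 12: c ≥ d and d ≥ 7, so c ≥ 7. From constraints 2 and 4: c ≤ a and a ≤ 2, so c ≤ 2. But 2 < 7, so no value of c works.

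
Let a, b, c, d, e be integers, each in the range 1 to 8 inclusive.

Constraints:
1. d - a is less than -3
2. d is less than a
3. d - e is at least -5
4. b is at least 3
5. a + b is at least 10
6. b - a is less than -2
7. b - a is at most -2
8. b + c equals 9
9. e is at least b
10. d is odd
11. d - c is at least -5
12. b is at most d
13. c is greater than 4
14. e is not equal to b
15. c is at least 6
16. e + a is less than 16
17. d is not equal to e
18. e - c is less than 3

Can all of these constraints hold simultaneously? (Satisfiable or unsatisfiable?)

Satisfiable

The assignment a = 8, b = 3, c = 6, d = 3, e = 6 works:
  constraint 1 holds since d - a = -5.
  constraint 3 holds since d - e = -3.
The rest check out directly.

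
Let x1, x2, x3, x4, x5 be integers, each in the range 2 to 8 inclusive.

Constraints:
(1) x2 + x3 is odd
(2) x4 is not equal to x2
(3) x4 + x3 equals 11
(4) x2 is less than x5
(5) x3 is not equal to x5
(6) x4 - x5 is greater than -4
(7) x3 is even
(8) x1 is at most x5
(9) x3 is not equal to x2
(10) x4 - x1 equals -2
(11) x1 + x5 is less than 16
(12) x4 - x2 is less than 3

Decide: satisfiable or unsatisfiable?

One satisfying assignment is x1 = 7, x2 = 3, x3 = 6, x4 = 5, x5 = 8.
For the less obvious constraints — constraint 3: x4 + x3 = 11; constraint 6: x4 - x5 = -3; constraint 10: x4 - x1 = -2 — and the others hold by inspection.

Satisfiable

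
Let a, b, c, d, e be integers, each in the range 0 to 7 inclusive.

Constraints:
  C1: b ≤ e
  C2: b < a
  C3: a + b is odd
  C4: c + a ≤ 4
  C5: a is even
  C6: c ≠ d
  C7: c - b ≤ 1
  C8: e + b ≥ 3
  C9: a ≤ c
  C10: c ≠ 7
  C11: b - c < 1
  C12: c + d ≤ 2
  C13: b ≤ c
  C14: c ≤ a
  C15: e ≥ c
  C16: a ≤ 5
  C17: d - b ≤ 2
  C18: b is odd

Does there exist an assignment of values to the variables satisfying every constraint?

Take a = 2, b = 1, c = 2, d = 0, e = 2. Then constraint 4: c + a = 4; constraint 7: c - b = 1; constraint 8: e + b = 3, and every other listed constraint is also met.

Satisfiable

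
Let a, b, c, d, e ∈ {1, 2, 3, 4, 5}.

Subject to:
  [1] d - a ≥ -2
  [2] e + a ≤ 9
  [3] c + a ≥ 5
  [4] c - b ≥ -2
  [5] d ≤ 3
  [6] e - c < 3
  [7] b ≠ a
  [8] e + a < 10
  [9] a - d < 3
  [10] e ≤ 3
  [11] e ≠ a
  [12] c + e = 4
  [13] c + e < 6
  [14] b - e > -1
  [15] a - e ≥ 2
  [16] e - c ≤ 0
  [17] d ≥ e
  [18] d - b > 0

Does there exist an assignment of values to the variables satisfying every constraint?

Satisfiable

Take a = 5, b = 2, c = 2, d = 3, e = 2. Then constraint 1: d - a = -2; constraint 2: e + a = 7, and every other listed constraint is also met.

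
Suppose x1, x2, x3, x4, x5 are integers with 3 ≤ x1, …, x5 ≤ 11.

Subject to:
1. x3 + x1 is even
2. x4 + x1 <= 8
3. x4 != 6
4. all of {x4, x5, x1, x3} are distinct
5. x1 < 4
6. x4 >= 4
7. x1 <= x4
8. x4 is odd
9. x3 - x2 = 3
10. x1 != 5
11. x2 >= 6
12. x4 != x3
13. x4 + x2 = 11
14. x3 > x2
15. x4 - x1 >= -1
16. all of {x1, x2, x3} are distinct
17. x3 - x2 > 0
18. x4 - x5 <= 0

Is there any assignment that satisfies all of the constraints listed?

Satisfiable

Take x1 = 3, x2 = 6, x3 = 9, x4 = 5, x5 = 7. Then constraint 2: x4 + x1 = 8; constraint 9: x3 - x2 = 3, and every other listed constraint is also met.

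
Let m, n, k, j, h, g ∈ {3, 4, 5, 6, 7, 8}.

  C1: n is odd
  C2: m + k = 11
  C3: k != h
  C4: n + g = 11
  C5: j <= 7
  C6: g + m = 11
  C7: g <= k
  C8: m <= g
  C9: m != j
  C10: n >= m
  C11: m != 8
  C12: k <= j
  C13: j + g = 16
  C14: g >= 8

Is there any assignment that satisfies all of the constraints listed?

From constraints 7 and 14: k ≥ g and g ≥ 8, so k ≥ 8. From constraints 5 and 12: k ≤ j and j ≤ 7, so k ≤ 7. But 7 < 8, so no value of k works.

Unsatisfiable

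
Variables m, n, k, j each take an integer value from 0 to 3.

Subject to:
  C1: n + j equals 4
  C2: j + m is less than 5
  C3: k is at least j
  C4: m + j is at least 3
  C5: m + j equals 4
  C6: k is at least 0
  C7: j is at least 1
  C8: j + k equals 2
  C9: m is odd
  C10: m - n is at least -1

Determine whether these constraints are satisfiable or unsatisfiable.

The assignment m = 3, n = 3, k = 1, j = 1 works:
  constraint 1 holds since n + j = 4.
  constraint 2 holds since j + m = 4.
The rest check out directly.

Satisfiable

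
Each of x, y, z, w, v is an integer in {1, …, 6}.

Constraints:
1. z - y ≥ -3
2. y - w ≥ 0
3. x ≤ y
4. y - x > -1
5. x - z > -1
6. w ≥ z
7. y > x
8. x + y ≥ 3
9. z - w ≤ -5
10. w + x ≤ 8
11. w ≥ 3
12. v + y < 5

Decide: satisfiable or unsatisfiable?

Constraints 1, 2, and 9 give z − y ≥ -3, y − w ≥ 0, w − z ≥ 5.
Adding all 3 inequalities: the left sides telescope to 0, and the right sides sum to (-3) + 0 + 5 = 2. So 0 ≥ 2, which is false.

Unsatisfiable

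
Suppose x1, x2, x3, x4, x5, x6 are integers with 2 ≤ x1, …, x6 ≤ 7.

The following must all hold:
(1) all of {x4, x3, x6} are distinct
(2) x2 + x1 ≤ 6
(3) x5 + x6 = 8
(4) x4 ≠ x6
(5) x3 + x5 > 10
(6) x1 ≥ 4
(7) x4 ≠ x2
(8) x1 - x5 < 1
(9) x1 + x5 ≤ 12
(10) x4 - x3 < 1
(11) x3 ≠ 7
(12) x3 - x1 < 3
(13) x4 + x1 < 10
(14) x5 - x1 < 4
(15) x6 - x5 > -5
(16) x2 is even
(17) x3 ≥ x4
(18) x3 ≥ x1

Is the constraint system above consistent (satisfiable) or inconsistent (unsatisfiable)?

Try x1 = 4, x2 = 2, x3 = 6, x4 = 5, x5 = 6, x6 = 2.
Check constraint 2: x2 + x1 = 6; constraint 3: x5 + x6 = 8. The remaining constraints are straightforward to verify.

Satisfiable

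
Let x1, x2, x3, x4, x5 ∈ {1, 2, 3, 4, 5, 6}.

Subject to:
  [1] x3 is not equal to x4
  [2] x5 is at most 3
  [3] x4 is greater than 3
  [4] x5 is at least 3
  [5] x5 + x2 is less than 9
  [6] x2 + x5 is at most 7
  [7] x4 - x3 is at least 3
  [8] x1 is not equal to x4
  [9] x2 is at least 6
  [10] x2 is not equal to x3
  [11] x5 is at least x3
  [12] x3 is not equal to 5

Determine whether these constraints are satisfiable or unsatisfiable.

From constraint 9: x2 ≥ 6. From constraint 4: x5 ≥ 3. Hence x2 + x5 ≥ 9. But constraint 6 requires x2 + x5 ≤ 7, and 7 < 9. Contradiction.

Unsatisfiable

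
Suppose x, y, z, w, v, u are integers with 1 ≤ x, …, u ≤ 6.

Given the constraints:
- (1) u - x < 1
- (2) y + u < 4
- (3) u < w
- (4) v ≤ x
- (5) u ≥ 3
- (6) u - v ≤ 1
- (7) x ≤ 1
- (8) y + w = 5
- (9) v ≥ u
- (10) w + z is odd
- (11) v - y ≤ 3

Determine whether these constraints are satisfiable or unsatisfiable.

From constraints 5 and 9: v ≥ u and u ≥ 3, so v ≥ 3. From constraints 4 and 7: v ≤ x and x ≤ 1, so v ≤ 1. But 1 < 3, so no value of v works.

Unsatisfiable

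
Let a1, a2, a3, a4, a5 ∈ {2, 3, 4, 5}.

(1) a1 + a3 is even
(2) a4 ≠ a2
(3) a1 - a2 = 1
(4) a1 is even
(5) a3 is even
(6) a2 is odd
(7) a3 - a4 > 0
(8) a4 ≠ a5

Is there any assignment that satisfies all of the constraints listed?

Satisfiable

Setting (a1, a2, a3, a4, a5) = (4, 3, 4, 2, 3) satisfies everything: constraint 1: a1 + a3 = 8 is even; constraint 3: a1 - a2 = 1; constraint 7: a3 - a4 = 2, and the others follow.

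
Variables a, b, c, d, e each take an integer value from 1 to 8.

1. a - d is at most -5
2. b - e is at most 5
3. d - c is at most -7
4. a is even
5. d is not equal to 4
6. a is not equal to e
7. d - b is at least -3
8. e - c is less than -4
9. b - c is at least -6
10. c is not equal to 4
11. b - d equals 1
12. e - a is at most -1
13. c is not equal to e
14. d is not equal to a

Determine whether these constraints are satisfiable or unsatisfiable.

Unsatisfiable

Constraints 1, 2, 3, 9, and 12 give d − a ≥ 5, a − e ≥ 1, e − b ≥ -5, b − c ≥ -6, c − d ≥ 7.
Adding all 5 inequalities: the left sides telescope to 0, and the right sides sum to 5 + 1 + (-5) + (-6) + 7 = 2. So 0 ≥ 2, which is false.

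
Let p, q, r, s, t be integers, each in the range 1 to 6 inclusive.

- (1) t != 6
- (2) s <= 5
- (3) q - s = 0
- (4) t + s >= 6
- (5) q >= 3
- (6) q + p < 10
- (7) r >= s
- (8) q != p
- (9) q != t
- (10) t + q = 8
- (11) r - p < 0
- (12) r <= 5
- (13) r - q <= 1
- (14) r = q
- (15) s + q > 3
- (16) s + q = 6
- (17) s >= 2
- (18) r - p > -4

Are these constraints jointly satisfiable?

Satisfiable

One satisfying assignment is p = 6, q = 3, r = 3, s = 3, t = 5.
For the less obvious constraints — constraint 3: q - s = 0; constraint 4: t + s = 8; constraint 6: q + p = 9 — and the others hold by inspection.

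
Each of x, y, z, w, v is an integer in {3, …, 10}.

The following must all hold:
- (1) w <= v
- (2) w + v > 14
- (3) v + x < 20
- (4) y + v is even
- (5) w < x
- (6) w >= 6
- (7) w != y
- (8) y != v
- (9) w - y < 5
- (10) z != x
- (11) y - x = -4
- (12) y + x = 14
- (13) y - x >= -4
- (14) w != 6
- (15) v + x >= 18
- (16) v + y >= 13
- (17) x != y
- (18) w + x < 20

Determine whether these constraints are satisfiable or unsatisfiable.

The assignment x = 9, y = 5, z = 8, w = 8, v = 9 works:
  constraint 2 holds since w + v = 17.
  constraint 3 holds since v + x = 18.
  constraint 9 holds since w - y = 3.
The rest check out directly.

Satisfiable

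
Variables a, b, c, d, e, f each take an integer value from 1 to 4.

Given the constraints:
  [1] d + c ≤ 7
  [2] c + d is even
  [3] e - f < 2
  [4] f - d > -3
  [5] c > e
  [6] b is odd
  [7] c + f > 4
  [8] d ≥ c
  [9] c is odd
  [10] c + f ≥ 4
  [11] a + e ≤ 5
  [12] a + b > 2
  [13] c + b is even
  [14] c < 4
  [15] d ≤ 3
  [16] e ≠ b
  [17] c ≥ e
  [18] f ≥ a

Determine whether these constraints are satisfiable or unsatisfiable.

Satisfiable

Try a = 1, b = 3, c = 3, d = 3, e = 2, f = 2.
Check constraint 1: d + c = 6; constraint 3: e - f = 0; constraint 4: f - d = -1. The remaining constraints are straightforward to verify.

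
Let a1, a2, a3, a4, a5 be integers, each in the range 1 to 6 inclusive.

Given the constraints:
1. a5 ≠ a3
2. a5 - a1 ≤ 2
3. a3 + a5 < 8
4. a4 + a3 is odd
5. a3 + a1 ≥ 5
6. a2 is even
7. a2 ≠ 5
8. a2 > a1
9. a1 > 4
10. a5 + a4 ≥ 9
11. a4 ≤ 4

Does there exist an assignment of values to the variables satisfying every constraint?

Satisfiable

Setting (a1, a2, a3, a4, a5) = (5, 6, 1, 4, 6) satisfies everything: constraint 2: a5 - a1 = 1; constraint 3: a3 + a5 = 7; constraint 5: a3 + a1 = 6, and the others follow.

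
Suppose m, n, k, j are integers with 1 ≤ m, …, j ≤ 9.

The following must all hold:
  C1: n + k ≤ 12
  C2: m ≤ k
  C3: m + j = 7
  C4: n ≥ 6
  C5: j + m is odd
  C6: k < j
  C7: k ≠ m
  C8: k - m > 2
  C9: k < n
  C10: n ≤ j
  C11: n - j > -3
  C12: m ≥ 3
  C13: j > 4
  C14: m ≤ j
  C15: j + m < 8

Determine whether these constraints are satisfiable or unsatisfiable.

From constraint 12: m ≥ 3. From constraints 4 and 10: j ≥ n ≥ 6. Hence m + j ≥ 9. But constraint 3 requires m + j = 7, and 7 < 9. Contradiction.

Unsatisfiable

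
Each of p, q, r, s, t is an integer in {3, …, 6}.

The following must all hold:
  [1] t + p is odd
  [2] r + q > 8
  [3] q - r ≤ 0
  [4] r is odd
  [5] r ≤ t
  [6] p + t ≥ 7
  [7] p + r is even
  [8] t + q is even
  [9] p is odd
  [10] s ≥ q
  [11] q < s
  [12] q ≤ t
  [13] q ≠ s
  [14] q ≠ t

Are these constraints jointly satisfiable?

Try p = 3, q = 4, r = 5, s = 6, t = 6.
Check constraint 2: r + q = 9; constraint 3: q - r = -1; constraint 6: p + t = 9. The remaining constraints are straightforward to verify.

Satisfiable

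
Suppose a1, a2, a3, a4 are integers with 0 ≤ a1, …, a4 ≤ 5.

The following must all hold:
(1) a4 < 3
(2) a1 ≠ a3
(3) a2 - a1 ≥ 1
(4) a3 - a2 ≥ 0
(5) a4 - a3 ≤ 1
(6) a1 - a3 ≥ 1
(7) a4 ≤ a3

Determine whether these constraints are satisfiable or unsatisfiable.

Unsatisfiable

Constraints 3, 4, and 6 give a2 − a1 ≥ 1, a1 − a3 ≥ 1, a3 − a2 ≥ 0.
Adding all 3 inequalities: the left sides telescope to 0, and the right sides sum to 1 + 1 + 0 = 2. So 0 ≥ 2, which is false.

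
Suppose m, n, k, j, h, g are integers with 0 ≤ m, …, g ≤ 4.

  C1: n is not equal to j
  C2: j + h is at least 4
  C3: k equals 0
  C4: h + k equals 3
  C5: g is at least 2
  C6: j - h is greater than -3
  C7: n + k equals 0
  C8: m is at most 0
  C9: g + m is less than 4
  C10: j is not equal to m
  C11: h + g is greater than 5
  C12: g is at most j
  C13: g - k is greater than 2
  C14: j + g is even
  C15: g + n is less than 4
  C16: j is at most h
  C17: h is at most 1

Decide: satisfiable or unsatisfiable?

Unsatisfiable

From constraints 5 and 12: j ≥ g and g ≥ 2, so j ≥ 2. From constraints 16 and 17: j ≤ h and h ≤ 1, so j ≤ 1. But 1 < 2, so no value of j works.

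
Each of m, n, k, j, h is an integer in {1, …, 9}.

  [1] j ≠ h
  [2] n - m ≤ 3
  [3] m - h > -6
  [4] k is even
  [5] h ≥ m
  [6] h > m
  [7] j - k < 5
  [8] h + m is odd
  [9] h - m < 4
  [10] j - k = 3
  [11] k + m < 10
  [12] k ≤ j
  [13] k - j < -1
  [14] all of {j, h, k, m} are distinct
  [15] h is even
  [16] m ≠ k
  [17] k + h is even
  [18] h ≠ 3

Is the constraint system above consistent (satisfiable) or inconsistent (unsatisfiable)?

Satisfiable

Setting (m, n, k, j, h) = (1, 1, 6, 9, 4) satisfies everything: constraint 2: n - m = 0; constraint 3: m - h = -3; constraint 7: j - k = 3, and the others follow.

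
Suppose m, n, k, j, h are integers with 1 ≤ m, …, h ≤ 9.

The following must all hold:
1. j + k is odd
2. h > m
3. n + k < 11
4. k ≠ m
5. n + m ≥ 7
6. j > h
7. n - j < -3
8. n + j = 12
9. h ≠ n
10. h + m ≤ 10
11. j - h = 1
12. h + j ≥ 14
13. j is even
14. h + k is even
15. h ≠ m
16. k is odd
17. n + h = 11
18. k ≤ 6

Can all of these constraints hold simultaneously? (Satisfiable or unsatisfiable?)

Try m = 3, n = 4, k = 5, j = 8, h = 7.
Check constraint 3: n + k = 9; constraint 5: n + m = 7; constraint 7: n - j = -4. The remaining constraints are straightforward to verify.

Satisfiable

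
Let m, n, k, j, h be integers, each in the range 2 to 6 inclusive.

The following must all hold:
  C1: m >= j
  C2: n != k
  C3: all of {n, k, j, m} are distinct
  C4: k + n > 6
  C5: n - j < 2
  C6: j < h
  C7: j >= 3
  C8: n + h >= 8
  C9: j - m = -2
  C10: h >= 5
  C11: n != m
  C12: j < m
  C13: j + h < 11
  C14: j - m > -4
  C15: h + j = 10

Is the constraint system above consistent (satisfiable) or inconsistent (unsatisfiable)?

Satisfiable

Setting (m, n, k, j, h) = (6, 5, 2, 4, 6) satisfies everything: constraint 4: k + n = 7; constraint 5: n - j = 1; constraint 8: n + h = 11, and the others follow.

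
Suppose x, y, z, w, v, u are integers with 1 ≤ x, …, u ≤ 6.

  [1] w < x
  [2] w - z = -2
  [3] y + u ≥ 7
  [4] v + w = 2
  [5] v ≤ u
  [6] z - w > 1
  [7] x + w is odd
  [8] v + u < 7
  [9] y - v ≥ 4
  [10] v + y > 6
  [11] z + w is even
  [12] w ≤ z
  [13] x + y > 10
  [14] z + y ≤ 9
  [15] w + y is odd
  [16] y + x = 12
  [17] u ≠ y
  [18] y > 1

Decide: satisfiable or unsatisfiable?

Satisfiable

Try x = 6, y = 6, z = 3, w = 1, v = 1, u = 3.
Check constraint 2: w - z = -2; constraint 3: y + u = 9; constraint 4: v + w = 2. The remaining constraints are straightforward to verify.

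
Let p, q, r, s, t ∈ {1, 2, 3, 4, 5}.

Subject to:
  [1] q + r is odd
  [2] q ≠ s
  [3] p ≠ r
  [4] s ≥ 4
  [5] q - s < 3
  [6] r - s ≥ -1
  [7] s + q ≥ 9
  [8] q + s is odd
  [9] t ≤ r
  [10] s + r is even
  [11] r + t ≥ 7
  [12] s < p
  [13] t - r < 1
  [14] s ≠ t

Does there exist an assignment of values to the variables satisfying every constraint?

Setting (p, q, r, s, t) = (5, 5, 4, 4, 3) satisfies everything: constraint 5: q - s = 1; constraint 6: r - s = 0; constraint 7: s + q = 9, and the others follow.

Satisfiable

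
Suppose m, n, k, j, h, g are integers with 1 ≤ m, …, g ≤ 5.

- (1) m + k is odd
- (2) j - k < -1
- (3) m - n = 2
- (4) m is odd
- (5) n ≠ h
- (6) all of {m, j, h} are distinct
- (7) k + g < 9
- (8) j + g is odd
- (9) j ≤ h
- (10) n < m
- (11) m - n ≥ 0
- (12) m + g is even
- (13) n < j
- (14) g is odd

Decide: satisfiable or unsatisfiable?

Take m = 3, n = 1, k = 4, j = 2, h = 5, g = 3. Then constraint 2: j - k = -2; constraint 3: m - n = 2, and every other listed constraint is also met.

Satisfiable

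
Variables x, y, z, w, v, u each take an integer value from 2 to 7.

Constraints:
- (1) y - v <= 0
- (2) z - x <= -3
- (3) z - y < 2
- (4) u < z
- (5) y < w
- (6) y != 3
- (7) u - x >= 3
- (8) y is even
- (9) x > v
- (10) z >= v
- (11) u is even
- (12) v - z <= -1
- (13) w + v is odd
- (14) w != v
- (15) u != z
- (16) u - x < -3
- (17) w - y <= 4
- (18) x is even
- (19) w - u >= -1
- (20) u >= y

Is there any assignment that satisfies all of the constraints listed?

Constraints 1, 2, 7, 12, 17, and 19 give v − y ≥ 0, y − w ≥ -4, w − u ≥ -1, u − x ≥ 3, x − z ≥ 3, z − v ≥ 1.
Adding all 6 inequalities: the left sides telescope to 0, and the right sides sum to 0 + (-4) + (-1) + 3 + 3 + 1 = 2. So 0 ≥ 2, which is false.

Unsatisfiable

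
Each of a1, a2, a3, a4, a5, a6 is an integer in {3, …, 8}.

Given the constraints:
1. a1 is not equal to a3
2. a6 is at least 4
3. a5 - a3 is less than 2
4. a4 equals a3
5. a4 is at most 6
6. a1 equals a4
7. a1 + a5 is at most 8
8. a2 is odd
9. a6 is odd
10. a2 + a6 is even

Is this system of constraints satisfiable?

From constraints 4 and 6, a1 = a4 = a3, so a1 = a3. But constraint 1 says a1 ≠ a3. Contradiction.

Unsatisfiable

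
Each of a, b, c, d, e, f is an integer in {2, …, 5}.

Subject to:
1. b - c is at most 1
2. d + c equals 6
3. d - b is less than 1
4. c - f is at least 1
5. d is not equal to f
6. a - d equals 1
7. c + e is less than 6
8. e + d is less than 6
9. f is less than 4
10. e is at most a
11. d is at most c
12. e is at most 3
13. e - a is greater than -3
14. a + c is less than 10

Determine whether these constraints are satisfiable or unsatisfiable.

Satisfiable

Take a = 4, b = 3, c = 3, d = 3, e = 2, f = 2. Then constraint 1: b - c = 0; constraint 2: d + c = 6, and every other listed constraint is also met.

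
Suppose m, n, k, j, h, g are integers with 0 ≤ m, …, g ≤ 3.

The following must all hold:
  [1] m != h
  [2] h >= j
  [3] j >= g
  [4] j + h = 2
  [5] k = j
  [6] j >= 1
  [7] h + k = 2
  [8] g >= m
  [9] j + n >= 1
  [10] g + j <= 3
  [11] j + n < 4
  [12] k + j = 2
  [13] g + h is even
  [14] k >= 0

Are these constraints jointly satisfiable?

One satisfying assignment is m = 0, n = 1, k = 1, j = 1, h = 1, g = 1.
For the less obvious constraints — constraint 4: j + h = 2; constraint 7: h + k = 2 — and the others hold by inspection.

Satisfiable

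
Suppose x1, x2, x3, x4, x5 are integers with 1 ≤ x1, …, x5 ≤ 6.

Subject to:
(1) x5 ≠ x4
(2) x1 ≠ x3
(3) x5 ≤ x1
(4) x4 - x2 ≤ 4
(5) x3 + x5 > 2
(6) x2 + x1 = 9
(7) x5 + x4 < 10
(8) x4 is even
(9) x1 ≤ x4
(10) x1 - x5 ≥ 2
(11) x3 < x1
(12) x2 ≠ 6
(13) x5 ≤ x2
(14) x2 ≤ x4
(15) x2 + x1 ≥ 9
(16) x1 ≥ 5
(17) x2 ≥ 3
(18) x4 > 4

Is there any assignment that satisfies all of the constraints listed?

One satisfying assignment is x1 = 5, x2 = 4, x3 = 4, x4 = 6, x5 = 1.
For the less obvious constraints — constraint 4: x4 - x2 = 2; constraint 5: x3 + x5 = 5; constraint 6: x2 + x1 = 9 — and the others hold by inspection.

Satisfiable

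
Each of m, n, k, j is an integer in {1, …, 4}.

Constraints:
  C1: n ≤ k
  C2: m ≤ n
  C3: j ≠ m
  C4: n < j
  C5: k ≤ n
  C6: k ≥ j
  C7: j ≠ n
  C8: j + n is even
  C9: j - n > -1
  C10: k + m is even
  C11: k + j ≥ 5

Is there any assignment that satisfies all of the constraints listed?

Constraints 4, 5, and 6 give j ≤ k, k ≤ n, n < j. Chaining: j ≤ k ≤ n < j, which forces j < j — impossible.

Unsatisfiable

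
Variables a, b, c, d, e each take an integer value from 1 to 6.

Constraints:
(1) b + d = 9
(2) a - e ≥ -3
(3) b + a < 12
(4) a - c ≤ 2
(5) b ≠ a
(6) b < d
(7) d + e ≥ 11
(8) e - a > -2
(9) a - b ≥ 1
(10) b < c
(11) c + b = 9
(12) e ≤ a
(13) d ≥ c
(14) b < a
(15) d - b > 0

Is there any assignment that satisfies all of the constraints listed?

Satisfiable

Take a = 6, b = 3, c = 6, d = 6, e = 6. Then constraint 1: b + d = 9; constraint 2: a - e = 0, and every other listed constraint is also met.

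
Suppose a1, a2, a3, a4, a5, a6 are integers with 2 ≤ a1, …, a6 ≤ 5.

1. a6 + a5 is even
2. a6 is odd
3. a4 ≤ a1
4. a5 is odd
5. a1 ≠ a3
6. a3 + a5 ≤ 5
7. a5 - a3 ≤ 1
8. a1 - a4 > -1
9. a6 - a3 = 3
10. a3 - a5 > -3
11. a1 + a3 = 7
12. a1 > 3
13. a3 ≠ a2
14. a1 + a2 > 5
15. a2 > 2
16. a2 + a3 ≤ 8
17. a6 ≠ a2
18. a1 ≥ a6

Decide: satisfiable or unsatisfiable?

Try a1 = 5, a2 = 3, a3 = 2, a4 = 3, a5 = 3, a6 = 5.
Check constraint 6: a3 + a5 = 5; constraint 7: a5 - a3 = 1. The remaining constraints are straightforward to verify.

Satisfiable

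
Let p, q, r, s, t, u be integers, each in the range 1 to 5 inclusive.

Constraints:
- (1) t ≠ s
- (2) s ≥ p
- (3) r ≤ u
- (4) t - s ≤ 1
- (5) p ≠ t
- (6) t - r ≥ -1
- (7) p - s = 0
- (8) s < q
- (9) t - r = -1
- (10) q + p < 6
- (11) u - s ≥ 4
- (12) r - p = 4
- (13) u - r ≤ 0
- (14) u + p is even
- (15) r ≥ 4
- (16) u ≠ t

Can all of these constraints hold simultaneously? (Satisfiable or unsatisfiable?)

Constraints 4, 6, 11, and 13 give s − t ≥ -1, t − r ≥ -1, r − u ≥ 0, u − s ≥ 4.
Adding all 4 inequalities: the left sides telescope to 0, and the right sides sum to (-1) + (-1) + 0 + 4 = 2. So 0 ≥ 2, which is false.

Unsatisfiable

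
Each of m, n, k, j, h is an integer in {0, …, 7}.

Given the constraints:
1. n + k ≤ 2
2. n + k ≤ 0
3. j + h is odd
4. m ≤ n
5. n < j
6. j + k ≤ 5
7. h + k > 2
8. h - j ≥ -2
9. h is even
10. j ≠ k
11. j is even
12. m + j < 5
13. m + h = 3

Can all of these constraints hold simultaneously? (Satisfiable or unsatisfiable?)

Unsatisfiable

Constraint 11 makes j even and constraint 9 makes h even, so j + h must be even. Constraint 3 says j + h is odd — contradiction.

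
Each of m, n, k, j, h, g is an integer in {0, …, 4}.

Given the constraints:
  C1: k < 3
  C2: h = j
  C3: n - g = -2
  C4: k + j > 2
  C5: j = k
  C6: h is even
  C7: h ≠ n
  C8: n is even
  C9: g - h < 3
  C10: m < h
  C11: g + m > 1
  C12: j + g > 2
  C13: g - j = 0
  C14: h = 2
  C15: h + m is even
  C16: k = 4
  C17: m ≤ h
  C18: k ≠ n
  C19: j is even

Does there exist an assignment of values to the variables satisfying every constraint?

Constraint 14 fixes h = 2 and constraint 16 fixes k = 4. Constraints 2 and 5 give h = j = k, so h = k. But 2 ≠ 4 — contradiction.

Unsatisfiable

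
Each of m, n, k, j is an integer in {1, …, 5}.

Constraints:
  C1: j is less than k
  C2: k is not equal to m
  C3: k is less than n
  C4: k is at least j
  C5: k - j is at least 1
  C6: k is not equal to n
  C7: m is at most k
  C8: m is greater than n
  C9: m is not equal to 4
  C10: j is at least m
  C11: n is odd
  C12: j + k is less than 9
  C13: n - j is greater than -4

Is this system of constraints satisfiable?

Unsatisfiable

Constraints 1, 3, 8, and 10 give n < m, m ≤ j, j < k, k < n. Chaining: n < m ≤ j < k < n, which forces n < n — impossible.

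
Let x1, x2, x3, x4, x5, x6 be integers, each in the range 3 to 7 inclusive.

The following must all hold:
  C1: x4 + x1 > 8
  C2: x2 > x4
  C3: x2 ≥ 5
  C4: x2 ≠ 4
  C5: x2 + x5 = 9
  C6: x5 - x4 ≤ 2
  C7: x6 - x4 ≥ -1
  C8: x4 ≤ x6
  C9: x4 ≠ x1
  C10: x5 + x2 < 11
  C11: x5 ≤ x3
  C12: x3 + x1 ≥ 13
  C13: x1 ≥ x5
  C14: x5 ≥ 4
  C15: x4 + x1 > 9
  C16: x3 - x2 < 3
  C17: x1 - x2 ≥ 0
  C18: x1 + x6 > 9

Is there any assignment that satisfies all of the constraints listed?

Satisfiable

Setting (x1, x2, x3, x4, x5, x6) = (7, 5, 7, 4, 4, 5) satisfies everything: constraint 1: x4 + x1 = 11; constraint 5: x2 + x5 = 9, and the others follow.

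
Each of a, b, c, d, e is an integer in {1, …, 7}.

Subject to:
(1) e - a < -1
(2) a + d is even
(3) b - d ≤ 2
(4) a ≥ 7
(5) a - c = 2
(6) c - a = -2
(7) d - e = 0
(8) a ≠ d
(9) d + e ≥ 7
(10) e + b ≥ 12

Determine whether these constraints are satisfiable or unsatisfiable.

Satisfiable

One satisfying assignment is a = 7, b = 7, c = 5, d = 5, e = 5.
For the less obvious constraints — constraint 1: e - a = -2; constraint 3: b - d = 2; constraint 5: a - c = 2 — and the others hold by inspection.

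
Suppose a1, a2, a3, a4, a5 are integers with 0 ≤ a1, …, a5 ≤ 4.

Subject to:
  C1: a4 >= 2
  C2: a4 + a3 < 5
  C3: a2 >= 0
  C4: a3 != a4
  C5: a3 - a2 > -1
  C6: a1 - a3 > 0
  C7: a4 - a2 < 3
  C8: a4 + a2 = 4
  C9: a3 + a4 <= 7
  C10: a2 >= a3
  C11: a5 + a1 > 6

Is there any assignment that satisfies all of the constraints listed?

One satisfying assignment is a1 = 4, a2 = 1, a3 = 1, a4 = 3, a5 = 3.
For the less obvious constraints — constraint 2: a4 + a3 = 4; constraint 5: a3 - a2 = 0; constraint 6: a1 - a3 = 3 — and the others hold by inspection.

Satisfiable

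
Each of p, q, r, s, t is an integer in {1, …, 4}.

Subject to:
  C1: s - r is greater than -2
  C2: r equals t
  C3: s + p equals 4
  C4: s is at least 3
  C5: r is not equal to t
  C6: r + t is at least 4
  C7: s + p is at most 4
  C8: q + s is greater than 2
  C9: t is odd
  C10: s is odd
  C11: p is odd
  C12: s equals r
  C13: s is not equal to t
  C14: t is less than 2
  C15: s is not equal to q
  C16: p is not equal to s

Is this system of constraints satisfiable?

Unsatisfiable

From constraints 2 and 12, s = r = t, so s = t. But constraint 13 says s ≠ t. Contradiction.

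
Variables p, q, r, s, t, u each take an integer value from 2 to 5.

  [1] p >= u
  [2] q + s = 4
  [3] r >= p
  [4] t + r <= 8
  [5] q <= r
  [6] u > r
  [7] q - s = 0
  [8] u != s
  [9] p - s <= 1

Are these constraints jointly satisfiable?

Constraints 1, 3, and 6 give r < u, u ≤ p, p ≤ r. Chaining: r < u ≤ p ≤ r, which forces r < r — impossible.

Unsatisfiable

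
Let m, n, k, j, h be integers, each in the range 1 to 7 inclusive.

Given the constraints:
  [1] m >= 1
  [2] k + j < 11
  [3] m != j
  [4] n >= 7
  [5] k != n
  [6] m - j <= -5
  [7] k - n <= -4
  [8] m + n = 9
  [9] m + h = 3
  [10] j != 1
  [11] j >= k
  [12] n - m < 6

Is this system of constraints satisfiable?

Satisfiable

Try m = 2, n = 7, k = 2, j = 7, h = 1.
Check constraint 2: k + j = 9; constraint 6: m - j = -5. The remaining constraints are straightforward to verify.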